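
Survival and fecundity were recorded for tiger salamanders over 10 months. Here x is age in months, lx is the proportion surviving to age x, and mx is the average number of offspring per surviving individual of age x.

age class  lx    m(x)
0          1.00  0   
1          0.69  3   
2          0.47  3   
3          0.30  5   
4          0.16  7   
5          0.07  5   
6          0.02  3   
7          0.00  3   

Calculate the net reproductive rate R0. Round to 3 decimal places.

6.510

lx·mx by age: 0, 2.07, 1.41, 1.5, 1.12, 0.35, 0.06, 0
R0 = Σ lx·mx = 6.51 → 6.510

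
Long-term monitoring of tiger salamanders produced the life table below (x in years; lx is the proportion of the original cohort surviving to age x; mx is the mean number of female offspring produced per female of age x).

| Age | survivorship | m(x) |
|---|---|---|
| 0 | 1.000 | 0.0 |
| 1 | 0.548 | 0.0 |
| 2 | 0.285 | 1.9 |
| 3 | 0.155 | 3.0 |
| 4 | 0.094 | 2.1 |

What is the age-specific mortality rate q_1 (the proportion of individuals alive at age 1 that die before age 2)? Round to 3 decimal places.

0.480

q_1 = (l_1 − l_2) / l_1 = (0.548 − 0.285) / 0.548
     = 0.263 / 0.548 = 0.479927… → 0.480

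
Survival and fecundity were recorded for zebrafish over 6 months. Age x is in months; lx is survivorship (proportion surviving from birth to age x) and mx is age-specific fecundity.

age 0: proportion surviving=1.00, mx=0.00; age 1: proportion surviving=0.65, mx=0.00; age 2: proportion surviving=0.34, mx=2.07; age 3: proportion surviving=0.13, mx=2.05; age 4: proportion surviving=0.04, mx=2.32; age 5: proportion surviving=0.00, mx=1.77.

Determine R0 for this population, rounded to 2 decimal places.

lx·mx by age: 0, 0, 0.7038, 0.2665, 0.0928, 0
R0 = Σ lx·mx = 1.0631 → 1.06

1.06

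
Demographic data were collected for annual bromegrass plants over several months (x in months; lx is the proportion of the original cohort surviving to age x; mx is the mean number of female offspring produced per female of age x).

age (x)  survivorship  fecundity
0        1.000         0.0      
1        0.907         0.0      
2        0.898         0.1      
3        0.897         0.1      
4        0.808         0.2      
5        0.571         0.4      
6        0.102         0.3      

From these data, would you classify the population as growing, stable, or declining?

R0 = Σ lx·mx = 0 + 0 + 0.0898 + 0.0897 + 0.1616 + 0.2284 + 0.0306 = 0.6001
R0 < 1, so the population is declining.

declining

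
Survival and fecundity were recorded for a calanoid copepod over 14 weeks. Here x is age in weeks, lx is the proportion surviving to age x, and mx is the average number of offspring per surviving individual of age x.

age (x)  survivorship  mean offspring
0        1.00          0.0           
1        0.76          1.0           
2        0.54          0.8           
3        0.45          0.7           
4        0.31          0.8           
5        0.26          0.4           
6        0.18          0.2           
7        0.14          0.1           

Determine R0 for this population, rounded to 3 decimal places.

1.909

lx·mx by age: 0, 0.76, 0.432, 0.315, 0.248, 0.104, 0.036, 0.014
R0 = Σ lx·mx = 1.909 → 1.909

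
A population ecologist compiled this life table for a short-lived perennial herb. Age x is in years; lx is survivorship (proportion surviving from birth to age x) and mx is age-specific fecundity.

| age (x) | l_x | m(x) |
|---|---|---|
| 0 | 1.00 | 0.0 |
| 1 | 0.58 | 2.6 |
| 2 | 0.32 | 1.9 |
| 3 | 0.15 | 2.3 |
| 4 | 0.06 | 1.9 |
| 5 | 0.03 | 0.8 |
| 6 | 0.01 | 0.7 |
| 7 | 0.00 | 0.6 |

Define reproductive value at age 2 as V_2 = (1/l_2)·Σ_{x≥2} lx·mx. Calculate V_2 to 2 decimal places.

lx·mx for x ≥ 2: 0.608, 0.345, 0.114, 0.024, 0.007, 0 → sum = 1.098
V_2 = 1.098 / l_2 = 1.098 / 0.32 = 3.43125 → 3.43

3.43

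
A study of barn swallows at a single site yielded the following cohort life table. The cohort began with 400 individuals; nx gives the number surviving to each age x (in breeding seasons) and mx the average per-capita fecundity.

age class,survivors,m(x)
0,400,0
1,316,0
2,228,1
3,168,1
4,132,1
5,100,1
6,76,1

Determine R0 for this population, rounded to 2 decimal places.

1.76

lx = nx/n0 = nx/400: 1, 0.79, 0.57, 0.42, 0.33, 0.25, 0.19
lx·mx by age: 0, 0, 0.57, 0.42, 0.33, 0.25, 0.19
R0 = Σ lx·mx = 1.76 → 1.76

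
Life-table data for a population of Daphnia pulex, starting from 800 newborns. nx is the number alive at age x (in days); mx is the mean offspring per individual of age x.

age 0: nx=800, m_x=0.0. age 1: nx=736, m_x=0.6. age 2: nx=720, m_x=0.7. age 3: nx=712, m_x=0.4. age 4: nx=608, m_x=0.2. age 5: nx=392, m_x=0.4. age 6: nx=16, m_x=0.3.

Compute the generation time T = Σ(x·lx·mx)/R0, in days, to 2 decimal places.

2.38

lx = nx/n0 = nx/800: 1, 0.92, 0.9, 0.89, 0.76, 0.49, 0.02
lx·mx: 0, 0.552, 0.63, 0.356, 0.152, 0.196, 0.006 → R0 = 1.892
x·lx·mx: 0, 0.552, 1.26, 1.068, 0.608, 0.98, 0.036 → Σ = 4.504
T = 4.504 / 1.892 = 2.38055… → 2.38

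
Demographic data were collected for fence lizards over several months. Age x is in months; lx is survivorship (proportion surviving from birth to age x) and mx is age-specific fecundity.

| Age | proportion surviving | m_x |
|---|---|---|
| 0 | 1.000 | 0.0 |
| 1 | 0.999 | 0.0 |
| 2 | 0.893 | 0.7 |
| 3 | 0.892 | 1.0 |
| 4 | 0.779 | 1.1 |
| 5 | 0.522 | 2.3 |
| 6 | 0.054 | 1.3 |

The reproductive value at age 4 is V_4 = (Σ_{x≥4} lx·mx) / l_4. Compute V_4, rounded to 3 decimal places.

2.731

lx·mx for x ≥ 4: 0.8569, 1.2006, 0.0702 → sum = 2.1277
V_4 = 2.1277 / l_4 = 2.1277 / 0.779 = 2.731322… → 2.731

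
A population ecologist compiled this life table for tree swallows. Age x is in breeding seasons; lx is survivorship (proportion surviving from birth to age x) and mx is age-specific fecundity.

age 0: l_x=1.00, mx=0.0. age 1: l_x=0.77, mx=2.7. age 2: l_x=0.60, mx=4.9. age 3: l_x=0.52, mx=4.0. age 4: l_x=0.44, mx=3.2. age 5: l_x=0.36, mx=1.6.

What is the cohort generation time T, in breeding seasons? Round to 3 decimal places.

lx·mx: 0, 2.079, 2.94, 2.08, 1.408, 0.576 → R0 = 9.083
x·lx·mx: 0, 2.079, 5.88, 6.24, 5.632, 2.88 → Σ = 22.711
T = 22.711 / 9.083 = 2.500385… → 2.500

2.500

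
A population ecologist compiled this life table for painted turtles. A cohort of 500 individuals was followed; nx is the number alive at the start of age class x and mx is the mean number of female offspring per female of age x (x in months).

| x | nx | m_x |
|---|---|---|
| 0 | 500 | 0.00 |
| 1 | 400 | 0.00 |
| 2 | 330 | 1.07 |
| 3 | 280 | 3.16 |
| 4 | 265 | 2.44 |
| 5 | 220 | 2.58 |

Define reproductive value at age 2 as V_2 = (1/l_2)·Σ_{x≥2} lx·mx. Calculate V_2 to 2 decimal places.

lx = nx/n0 = nx/500: 1, 0.8, 0.66, 0.56, 0.53, 0.44
lx·mx for x ≥ 2: 0.7062, 1.7696, 1.2932, 1.1352 → sum = 4.9042
V_2 = 4.9042 / l_2 = 4.9042 / 0.66 = 7.430606… → 7.43

7.43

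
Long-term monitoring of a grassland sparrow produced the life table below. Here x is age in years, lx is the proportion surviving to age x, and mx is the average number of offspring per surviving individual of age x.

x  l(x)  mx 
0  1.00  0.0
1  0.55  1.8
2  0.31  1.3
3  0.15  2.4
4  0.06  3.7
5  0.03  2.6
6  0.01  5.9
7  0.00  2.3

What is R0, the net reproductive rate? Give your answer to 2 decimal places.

lx·mx by age: 0, 0.99, 0.403, 0.36, 0.222, 0.078, 0.059, 0
R0 = Σ lx·mx = 2.112 → 2.11

2.11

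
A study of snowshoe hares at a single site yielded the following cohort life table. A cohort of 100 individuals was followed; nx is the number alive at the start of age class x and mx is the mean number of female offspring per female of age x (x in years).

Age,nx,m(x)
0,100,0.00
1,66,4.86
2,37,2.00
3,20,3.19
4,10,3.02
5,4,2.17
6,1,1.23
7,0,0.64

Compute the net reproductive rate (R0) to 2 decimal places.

lx = nx/n0 = nx/100: 1, 0.66, 0.37, 0.2, 0.1, 0.04, 0.01, 0
lx·mx by age: 0, 3.2076, 0.74, 0.638, 0.302, 0.0868, 0.0123, 0
R0 = Σ lx·mx = 4.9867 → 4.99

4.99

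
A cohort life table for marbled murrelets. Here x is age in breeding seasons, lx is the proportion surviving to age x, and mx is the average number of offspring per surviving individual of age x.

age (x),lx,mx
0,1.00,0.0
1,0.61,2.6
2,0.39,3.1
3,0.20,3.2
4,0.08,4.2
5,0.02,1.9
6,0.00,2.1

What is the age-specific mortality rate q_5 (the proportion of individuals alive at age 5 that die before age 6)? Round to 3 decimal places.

1.000

q_5 = (l_5 − l_6) / l_5 = (0.02 − 0) / 0.02
     = 0.02 / 0.02 = 1 → 1.000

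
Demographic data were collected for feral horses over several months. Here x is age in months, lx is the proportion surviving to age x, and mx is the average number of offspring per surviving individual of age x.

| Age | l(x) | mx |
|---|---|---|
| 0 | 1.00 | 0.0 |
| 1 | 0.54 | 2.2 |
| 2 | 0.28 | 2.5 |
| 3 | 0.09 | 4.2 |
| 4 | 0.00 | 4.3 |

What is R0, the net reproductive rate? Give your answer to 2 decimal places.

2.27

lx·mx by age: 0, 1.188, 0.7, 0.378, 0
R0 = Σ lx·mx = 2.266 → 2.27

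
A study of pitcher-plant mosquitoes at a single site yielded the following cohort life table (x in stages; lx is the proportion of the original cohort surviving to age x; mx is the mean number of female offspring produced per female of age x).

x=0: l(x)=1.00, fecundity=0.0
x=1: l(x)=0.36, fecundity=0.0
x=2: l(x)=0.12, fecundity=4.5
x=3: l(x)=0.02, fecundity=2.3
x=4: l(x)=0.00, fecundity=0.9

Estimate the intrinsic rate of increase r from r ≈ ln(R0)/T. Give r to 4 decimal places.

R0 = Σ lx·mx = 0 + 0 + 0.54 + 0.046 + 0 = 0.586
Σ x·lx·mx = 1.218; T = 1.218/0.586 = 2.0785…
r ≈ ln(R0)/T = ln(0.586)/2.0785… = -0.257126… → -0.2571

-0.2571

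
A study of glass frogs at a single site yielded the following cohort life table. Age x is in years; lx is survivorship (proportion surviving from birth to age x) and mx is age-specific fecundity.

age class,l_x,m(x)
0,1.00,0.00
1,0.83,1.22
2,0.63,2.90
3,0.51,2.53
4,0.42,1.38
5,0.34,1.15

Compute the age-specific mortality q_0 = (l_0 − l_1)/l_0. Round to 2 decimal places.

q_0 = (l_0 − l_1) / l_0 = (1 − 0.83) / 1
     = 0.17 / 1 = 0.17 → 0.17

0.17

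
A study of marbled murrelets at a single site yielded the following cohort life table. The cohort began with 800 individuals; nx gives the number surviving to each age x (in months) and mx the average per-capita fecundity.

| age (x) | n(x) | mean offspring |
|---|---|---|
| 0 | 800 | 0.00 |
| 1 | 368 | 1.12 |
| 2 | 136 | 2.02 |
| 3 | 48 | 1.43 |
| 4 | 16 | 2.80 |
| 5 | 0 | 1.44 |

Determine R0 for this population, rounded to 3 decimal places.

lx = nx/n0 = nx/800: 1, 0.46, 0.17, 0.06, 0.02, 0
lx·mx by age: 0, 0.5152, 0.3434, 0.0858, 0.056, 0
R0 = Σ lx·mx = 1.0004 → 1.000

1.000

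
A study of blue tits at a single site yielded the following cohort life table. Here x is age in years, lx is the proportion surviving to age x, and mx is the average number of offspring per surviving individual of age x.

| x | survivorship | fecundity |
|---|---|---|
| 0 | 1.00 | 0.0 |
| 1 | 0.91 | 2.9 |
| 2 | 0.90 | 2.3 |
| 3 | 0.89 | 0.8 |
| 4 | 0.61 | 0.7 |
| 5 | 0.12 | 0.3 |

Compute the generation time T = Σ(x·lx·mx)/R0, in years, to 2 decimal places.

lx·mx: 0, 2.639, 2.07, 0.712, 0.427, 0.036 → R0 = 5.884
x·lx·mx: 0, 2.639, 4.14, 2.136, 1.708, 0.18 → Σ = 10.803
T = 10.803 / 5.884 = 1.835996… → 1.84

1.84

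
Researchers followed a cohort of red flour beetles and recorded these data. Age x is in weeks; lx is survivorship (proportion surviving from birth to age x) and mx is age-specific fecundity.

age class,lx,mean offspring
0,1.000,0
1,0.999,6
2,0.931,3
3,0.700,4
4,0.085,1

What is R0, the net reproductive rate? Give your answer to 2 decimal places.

lx·mx by age: 0, 5.994, 2.793, 2.8, 0.085
R0 = Σ lx·mx = 11.672 → 11.67

11.67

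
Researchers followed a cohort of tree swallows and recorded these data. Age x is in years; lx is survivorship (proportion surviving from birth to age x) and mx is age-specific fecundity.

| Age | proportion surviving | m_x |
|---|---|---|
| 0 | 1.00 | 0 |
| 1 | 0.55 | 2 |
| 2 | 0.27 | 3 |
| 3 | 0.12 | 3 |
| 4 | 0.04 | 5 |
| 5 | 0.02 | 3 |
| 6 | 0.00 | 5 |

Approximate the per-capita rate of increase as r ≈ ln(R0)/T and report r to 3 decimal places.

0.479

R0 = Σ lx·mx = 0 + 1.1 + 0.81 + 0.36 + 0.2 + 0.06 + 0 = 2.53
Σ x·lx·mx = 4.9; T = 4.9/2.53 = 1.93676…
r ≈ ln(R0)/T = ln(2.53)/1.93676… = 0.47926… → 0.479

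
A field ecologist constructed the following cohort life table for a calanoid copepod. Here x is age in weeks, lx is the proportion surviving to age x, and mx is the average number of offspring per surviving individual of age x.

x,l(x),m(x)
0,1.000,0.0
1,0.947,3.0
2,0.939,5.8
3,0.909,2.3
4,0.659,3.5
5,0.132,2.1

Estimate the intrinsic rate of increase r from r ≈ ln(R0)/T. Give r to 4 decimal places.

R0 = Σ lx·mx = 0 + 2.841 + 5.4462 + 2.0907 + 2.3065 + 0.2772 = 12.9616
Σ x·lx·mx = 30.6175; T = 30.6175/12.9616 = 2.36217…
r ≈ ln(R0)/T = ln(12.9616)/2.36217… = 1.084592… → 1.0846

1.0846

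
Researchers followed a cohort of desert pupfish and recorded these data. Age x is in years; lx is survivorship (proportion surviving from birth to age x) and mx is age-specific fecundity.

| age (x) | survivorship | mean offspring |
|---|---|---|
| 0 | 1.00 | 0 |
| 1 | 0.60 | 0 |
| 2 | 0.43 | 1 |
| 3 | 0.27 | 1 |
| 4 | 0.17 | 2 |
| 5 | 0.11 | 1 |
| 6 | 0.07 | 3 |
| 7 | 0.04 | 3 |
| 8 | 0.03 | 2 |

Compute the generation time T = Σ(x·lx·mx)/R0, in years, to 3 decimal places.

lx·mx: 0, 0, 0.43, 0.27, 0.34, 0.11, 0.21, 0.12, 0.06 → R0 = 1.54
x·lx·mx: 0, 0, 0.86, 0.81, 1.36, 0.55, 1.26, 0.84, 0.48 → Σ = 6.16
T = 6.16 / 1.54 = 4 → 4.000

4.000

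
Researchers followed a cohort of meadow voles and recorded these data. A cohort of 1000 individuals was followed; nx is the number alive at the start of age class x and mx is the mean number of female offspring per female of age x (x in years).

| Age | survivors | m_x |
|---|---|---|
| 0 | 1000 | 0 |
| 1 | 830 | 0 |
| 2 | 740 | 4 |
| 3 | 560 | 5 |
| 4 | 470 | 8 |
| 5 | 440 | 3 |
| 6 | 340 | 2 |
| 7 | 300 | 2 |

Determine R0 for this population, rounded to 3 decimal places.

12.120

lx = nx/n0 = nx/1000: 1, 0.83, 0.74, 0.56, 0.47, 0.44, 0.34, 0.3
lx·mx by age: 0, 0, 2.96, 2.8, 3.76, 1.32, 0.68, 0.6
R0 = Σ lx·mx = 12.12 → 12.120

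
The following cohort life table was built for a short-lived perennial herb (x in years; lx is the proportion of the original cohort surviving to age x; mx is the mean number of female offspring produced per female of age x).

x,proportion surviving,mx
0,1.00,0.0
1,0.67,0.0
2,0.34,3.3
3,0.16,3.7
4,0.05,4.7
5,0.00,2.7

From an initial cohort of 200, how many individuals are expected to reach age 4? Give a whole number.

Expected survivors = N0 · l_4 = 200 × 0.05 = 10 → 10

10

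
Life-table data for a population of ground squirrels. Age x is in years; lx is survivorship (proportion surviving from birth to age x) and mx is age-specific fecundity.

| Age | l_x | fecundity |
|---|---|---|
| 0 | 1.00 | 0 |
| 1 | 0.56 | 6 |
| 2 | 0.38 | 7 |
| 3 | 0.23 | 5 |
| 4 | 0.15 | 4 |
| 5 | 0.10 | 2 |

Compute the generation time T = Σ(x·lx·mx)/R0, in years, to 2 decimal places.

lx·mx: 0, 3.36, 2.66, 1.15, 0.6, 0.2 → R0 = 7.97
x·lx·mx: 0, 3.36, 5.32, 3.45, 2.4, 1 → Σ = 15.53
T = 15.53 / 7.97 = 1.948557… → 1.95

1.95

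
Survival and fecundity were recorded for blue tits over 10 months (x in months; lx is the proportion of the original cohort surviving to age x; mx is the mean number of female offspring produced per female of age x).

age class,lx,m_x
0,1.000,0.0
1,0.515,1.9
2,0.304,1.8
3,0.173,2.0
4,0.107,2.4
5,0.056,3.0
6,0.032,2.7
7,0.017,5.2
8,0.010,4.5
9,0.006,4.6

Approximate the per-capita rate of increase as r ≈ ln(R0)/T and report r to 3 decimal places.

R0 = Σ lx·mx = 0 + 0.9785 + 0.5472 + 0.346 + 0.2568 + 0.168 + 0.0864 + 0.0884 + 0.045 + 0.0276 = 2.5439
Σ x·lx·mx = 6.7237; T = 6.7237/2.5439 = 2.64307…
r ≈ ln(R0)/T = ln(2.5439)/2.64307… = 0.35326… → 0.353

0.353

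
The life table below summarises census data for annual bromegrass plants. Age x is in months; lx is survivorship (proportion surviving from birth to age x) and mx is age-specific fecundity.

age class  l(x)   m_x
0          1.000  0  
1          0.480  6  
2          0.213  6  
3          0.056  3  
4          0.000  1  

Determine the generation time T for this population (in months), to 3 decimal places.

lx·mx: 0, 2.88, 1.278, 0.168, 0 → R0 = 4.326
x·lx·mx: 0, 2.88, 2.556, 0.504, 0 → Σ = 5.94
T = 5.94 / 4.326 = 1.373093… → 1.373

1.373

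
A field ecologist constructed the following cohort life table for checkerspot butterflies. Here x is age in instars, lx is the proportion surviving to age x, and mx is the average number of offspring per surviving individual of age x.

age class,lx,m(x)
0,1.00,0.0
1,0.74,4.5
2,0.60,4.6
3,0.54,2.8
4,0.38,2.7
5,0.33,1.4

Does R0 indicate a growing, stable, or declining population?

R0 = Σ lx·mx = 0 + 3.33 + 2.76 + 1.512 + 1.026 + 0.462 = 9.09
R0 > 1, so the population is growing.

growing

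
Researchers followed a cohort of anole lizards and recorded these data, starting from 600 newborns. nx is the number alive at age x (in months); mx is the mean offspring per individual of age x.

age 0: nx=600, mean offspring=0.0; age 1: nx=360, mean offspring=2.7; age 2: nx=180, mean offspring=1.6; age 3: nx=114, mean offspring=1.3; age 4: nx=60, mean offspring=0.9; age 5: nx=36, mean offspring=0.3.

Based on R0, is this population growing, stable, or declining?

growing

lx = nx/n0 = nx/600: 1, 0.6, 0.3, 0.19, 0.1, 0.06
R0 = Σ lx·mx = 0 + 1.62 + 0.48 + 0.247 + 0.09 + 0.018 = 2.455
R0 > 1, so the population is growing.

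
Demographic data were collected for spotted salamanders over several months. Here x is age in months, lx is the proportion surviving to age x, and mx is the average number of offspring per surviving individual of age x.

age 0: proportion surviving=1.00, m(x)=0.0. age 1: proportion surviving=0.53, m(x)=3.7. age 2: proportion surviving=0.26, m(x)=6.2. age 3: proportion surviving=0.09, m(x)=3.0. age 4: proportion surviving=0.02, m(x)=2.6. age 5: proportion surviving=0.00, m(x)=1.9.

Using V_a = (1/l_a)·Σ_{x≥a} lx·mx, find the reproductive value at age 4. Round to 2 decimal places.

2.60

lx·mx for x ≥ 4: 0.052, 0 → sum = 0.052
V_4 = 0.052 / l_4 = 0.052 / 0.02 = 2.6 → 2.60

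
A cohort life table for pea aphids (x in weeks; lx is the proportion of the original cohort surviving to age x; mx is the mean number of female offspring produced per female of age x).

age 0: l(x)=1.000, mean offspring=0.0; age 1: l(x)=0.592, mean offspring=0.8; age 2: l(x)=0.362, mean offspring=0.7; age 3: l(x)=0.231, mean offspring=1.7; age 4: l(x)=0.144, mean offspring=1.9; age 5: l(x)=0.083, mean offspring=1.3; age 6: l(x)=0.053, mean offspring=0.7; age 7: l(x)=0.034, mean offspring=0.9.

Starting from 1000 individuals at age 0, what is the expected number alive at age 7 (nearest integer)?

34

Expected survivors = N0 · l_7 = 1000 × 0.034 = 34 → 34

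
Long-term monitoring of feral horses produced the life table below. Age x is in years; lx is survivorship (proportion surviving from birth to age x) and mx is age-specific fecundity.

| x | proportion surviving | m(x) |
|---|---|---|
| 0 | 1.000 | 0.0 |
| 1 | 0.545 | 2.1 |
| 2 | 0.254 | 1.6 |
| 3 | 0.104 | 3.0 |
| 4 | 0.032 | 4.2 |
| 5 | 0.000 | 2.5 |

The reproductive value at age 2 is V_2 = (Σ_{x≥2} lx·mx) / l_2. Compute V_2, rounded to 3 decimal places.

lx·mx for x ≥ 2: 0.4064, 0.312, 0.1344, 0 → sum = 0.8528
V_2 = 0.8528 / l_2 = 0.8528 / 0.254 = 3.35748… → 3.357

3.357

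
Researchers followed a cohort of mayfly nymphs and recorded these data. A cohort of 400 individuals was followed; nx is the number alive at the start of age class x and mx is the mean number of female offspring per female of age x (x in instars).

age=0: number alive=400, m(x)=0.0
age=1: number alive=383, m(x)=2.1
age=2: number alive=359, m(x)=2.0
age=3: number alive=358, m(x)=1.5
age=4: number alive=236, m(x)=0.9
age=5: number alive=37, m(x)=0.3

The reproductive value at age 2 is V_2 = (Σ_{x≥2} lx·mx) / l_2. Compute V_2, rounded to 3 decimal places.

4.118

lx = nx/n0 = nx/400: 1, 0.9575, 0.8975, 0.895, 0.59, 0.0925
lx·mx for x ≥ 2: 1.795, 1.3425, 0.531, 0.02775 → sum = 3.69625
V_2 = 3.69625 / l_2 = 3.69625 / 0.8975 = 4.118384… → 4.118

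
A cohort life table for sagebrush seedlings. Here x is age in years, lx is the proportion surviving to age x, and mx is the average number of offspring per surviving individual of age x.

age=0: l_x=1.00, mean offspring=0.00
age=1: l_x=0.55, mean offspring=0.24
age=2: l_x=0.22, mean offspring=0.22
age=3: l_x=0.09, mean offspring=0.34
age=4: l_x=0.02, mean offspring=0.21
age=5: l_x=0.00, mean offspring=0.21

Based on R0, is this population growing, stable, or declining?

R0 = Σ lx·mx = 0 + 0.132 + 0.0484 + 0.0306 + 0.0042 + 0 = 0.2152
R0 < 1, so the population is declining.

declining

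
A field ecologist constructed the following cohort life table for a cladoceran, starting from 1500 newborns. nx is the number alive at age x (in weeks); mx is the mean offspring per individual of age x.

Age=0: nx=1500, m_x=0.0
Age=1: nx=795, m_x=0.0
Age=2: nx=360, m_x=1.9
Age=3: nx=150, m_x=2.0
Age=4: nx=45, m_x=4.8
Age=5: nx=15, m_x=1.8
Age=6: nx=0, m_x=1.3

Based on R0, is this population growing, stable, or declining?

lx = nx/n0 = nx/1500: 1, 0.53, 0.24, 0.1, 0.03, 0.01, 0
R0 = Σ lx·mx = 0 + 0 + 0.456 + 0.2 + 0.144 + 0.018 + 0 = 0.818
R0 < 1, so the population is declining.

declining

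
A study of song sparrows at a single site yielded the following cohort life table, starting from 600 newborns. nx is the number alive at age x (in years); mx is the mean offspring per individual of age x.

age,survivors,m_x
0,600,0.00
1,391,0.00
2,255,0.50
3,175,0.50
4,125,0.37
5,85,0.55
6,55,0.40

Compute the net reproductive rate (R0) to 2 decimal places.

0.55

lx = nx/n0 = nx/600: 1, 0.65167…, 0.425, 0.29167…, 0.20833…, 0.14167…, 0.09167…
lx·mx by age: 0, 0, 0.2125, 0.145833…, 0.077083…, 0.077917…, 0.036667…
R0 = Σ lx·mx = 0.55… → 0.55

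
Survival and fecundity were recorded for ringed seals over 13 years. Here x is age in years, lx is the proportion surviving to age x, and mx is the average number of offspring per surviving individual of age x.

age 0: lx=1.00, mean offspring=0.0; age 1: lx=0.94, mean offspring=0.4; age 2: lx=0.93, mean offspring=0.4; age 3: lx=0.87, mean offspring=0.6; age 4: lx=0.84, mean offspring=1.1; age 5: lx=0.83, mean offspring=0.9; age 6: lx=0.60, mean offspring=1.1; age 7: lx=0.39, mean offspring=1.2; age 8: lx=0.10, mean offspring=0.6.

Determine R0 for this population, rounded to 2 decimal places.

4.13

lx·mx by age: 0, 0.376, 0.372, 0.522, 0.924, 0.747, 0.66, 0.468, 0.06
R0 = Σ lx·mx = 4.129 → 4.13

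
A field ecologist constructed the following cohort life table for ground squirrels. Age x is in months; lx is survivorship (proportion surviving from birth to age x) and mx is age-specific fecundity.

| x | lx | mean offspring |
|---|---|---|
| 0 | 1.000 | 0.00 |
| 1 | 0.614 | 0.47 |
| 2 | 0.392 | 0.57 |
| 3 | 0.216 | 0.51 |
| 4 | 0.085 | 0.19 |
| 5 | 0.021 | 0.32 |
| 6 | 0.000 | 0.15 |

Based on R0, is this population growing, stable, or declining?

declining

R0 = Σ lx·mx = 0 + 0.28858 + 0.22344 + 0.11016 + 0.01615 + 0.00672 + 0 = 0.64505
R0 < 1, so the population is declining.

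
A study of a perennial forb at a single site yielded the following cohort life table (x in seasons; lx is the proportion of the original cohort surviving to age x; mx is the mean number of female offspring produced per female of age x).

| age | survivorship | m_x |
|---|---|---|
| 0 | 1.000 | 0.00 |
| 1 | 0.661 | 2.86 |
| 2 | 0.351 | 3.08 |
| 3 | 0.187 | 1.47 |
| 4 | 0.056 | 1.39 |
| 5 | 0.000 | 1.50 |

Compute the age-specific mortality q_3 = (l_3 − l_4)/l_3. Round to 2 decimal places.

q_3 = (l_3 − l_4) / l_3 = (0.187 − 0.056) / 0.187
     = 0.131 / 0.187 = 0.700535… → 0.70

0.70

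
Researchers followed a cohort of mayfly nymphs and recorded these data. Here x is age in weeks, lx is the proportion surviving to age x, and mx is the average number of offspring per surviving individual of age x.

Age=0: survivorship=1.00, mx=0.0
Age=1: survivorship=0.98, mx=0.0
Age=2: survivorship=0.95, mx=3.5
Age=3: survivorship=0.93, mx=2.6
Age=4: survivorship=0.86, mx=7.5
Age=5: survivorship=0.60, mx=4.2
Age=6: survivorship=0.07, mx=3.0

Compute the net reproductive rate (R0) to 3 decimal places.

14.923

lx·mx by age: 0, 0, 3.325, 2.418, 6.45, 2.52, 0.21
R0 = Σ lx·mx = 14.923 → 14.923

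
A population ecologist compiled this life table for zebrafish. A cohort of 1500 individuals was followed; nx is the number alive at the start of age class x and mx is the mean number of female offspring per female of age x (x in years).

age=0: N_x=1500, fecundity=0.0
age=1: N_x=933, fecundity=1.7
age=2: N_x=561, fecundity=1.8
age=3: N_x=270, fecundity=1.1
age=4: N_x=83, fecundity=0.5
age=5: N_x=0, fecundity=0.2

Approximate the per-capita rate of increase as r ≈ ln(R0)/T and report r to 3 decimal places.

0.422

lx = nx/n0 = nx/1500: 1, 0.622, 0.374, 0.18, 0.05533…, 0
R0 = Σ lx·mx = 0 + 1.0574 + 0.6732 + 0.198 + 0.02767… + 0 = 1.956267…
Σ x·lx·mx = 3.108467…; T = 3.108467…/1.956267… = 1.58898…
r ≈ ln(R0)/T = ln(1.956267…)/1.58898… = 0.42231… → 0.422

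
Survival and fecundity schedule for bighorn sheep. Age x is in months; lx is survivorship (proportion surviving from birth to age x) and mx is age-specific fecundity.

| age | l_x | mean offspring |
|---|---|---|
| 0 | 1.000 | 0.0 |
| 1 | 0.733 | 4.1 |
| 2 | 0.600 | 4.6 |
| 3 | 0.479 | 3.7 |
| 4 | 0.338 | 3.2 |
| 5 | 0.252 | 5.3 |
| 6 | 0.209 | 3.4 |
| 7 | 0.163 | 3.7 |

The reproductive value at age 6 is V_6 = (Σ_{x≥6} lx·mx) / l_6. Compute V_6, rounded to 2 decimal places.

lx·mx for x ≥ 6: 0.7106, 0.6031 → sum = 1.3137
V_6 = 1.3137 / l_6 = 1.3137 / 0.209 = 6.285646… → 6.29

6.29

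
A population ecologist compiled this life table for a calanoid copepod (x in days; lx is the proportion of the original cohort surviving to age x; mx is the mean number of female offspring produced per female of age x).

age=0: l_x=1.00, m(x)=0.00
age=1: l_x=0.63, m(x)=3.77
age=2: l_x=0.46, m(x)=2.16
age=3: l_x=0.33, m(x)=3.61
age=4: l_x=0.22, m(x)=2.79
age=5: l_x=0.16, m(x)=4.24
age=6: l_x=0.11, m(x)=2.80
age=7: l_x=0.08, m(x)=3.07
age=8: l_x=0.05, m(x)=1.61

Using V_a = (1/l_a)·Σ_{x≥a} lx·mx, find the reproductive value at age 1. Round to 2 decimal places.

10.30

lx·mx for x ≥ 1: 2.3751, 0.9936, 1.1913, 0.6138, 0.6784, 0.308, 0.2456, 0.0805 → sum = 6.4863
V_1 = 6.4863 / l_1 = 6.4863 / 0.63 = 10.295714… → 10.30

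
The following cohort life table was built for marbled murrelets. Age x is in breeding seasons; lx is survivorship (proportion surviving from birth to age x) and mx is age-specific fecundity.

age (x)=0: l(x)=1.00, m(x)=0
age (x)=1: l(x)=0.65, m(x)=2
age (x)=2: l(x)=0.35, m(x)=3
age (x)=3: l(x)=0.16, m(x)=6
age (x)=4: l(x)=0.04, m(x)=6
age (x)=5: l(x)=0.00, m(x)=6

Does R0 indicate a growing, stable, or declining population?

R0 = Σ lx·mx = 0 + 1.3 + 1.05 + 0.96 + 0.24 + 0 = 3.55
R0 > 1, so the population is growing.

growing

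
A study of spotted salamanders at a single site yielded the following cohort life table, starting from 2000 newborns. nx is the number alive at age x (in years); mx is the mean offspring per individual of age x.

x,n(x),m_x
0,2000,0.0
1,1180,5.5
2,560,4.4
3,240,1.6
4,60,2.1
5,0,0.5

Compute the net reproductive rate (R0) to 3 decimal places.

4.732

lx = nx/n0 = nx/2000: 1, 0.59, 0.28, 0.12, 0.03, 0
lx·mx by age: 0, 3.245, 1.232, 0.192, 0.063, 0
R0 = Σ lx·mx = 4.732 → 4.732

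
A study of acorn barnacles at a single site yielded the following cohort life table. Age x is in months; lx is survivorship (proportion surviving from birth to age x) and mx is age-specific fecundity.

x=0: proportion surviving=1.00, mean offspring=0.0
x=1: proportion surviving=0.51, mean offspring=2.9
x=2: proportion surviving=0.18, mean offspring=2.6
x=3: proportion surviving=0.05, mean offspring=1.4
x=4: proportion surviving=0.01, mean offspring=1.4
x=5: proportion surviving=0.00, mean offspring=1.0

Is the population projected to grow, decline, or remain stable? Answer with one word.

growing

R0 = Σ lx·mx = 0 + 1.479 + 0.468 + 0.07 + 0.014 + 0 = 2.031
R0 > 1, so the population is growing.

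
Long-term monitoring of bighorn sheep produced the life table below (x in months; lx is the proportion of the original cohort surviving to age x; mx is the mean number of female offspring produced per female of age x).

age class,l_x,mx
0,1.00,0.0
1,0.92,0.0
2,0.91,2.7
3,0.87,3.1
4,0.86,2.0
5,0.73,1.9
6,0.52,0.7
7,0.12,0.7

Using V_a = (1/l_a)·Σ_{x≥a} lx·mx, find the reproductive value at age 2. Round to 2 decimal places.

lx·mx for x ≥ 2: 2.457, 2.697, 1.72, 1.387, 0.364, 0.084 → sum = 8.709
V_2 = 8.709 / l_2 = 8.709 / 0.91 = 9.57033… → 9.57

9.57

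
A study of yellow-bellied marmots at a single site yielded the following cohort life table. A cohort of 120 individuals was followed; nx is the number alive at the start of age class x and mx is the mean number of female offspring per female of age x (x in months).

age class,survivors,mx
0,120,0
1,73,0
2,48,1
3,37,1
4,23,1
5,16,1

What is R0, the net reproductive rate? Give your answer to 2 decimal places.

1.03

lx = nx/n0 = nx/120: 1, 0.60833…, 0.4, 0.30833…, 0.19167…, 0.13333…
lx·mx by age: 0, 0, 0.4, 0.308333…, 0.191667…, 0.133333…
R0 = Σ lx·mx = 1.033333… → 1.03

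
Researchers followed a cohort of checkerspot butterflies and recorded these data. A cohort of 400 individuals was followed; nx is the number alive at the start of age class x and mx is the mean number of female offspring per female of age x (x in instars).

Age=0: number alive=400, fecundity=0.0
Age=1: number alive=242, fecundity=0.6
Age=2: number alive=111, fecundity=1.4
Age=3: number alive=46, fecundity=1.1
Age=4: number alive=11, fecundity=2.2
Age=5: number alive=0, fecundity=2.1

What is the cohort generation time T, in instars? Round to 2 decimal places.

lx = nx/n0 = nx/400: 1, 0.605, 0.2775, 0.115, 0.0275, 0
lx·mx: 0, 0.363, 0.3885, 0.1265, 0.0605, 0 → R0 = 0.9385
x·lx·mx: 0, 0.363, 0.777, 0.3795, 0.242, 0 → Σ = 1.7615
T = 1.7615 / 0.9385 = 1.876931… → 1.88

1.88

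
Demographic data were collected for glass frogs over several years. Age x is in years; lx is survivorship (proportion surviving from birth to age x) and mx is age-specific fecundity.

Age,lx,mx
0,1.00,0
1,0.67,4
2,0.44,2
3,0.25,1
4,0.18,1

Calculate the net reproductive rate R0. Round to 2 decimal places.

lx·mx by age: 0, 2.68, 0.88, 0.25, 0.18
R0 = Σ lx·mx = 3.99 → 3.99

3.99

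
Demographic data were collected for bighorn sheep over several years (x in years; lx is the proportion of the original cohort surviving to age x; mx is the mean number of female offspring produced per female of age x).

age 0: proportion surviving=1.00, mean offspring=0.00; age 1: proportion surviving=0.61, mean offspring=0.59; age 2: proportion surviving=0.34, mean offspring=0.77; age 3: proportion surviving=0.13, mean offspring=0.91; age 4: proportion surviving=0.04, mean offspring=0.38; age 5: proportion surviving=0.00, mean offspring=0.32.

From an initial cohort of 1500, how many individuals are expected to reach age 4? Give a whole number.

Expected survivors = N0 · l_4 = 1500 × 0.04 = 60 → 60

60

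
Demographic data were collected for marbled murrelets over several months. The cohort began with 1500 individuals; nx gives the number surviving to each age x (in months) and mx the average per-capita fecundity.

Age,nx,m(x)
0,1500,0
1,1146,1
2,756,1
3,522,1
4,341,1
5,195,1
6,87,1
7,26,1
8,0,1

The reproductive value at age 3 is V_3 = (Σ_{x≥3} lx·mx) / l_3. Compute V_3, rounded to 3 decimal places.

2.243

lx = nx/n0 = nx/1500: 1, 0.764, 0.504, 0.348, 0.22733…, 0.13, 0.058, 0.01733…, 0
lx·mx for x ≥ 3: 0.348, 0.227333…, 0.13, 0.058, 0.017333…, 0 → sum = 0.780667…
V_3 = 0.780667… / l_3 = 0.780667… / 0.348 = 2.243295… → 2.243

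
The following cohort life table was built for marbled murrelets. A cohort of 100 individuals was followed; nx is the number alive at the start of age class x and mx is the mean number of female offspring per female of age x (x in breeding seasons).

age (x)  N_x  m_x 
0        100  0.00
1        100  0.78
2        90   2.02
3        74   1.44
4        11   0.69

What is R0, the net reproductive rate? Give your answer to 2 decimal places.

lx = nx/n0 = nx/100: 1, 1, 0.9, 0.74, 0.11
lx·mx by age: 0, 0.78, 1.818, 1.0656, 0.0759
R0 = Σ lx·mx = 3.7395 → 3.74

3.74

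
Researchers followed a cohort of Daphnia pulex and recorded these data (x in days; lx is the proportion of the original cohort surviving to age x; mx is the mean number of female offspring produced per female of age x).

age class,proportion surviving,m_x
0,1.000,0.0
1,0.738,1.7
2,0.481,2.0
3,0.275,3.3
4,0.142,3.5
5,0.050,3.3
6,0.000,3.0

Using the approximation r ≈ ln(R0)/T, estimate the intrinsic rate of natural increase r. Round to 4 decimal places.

R0 = Σ lx·mx = 0 + 1.2546 + 0.962 + 0.9075 + 0.497 + 0.165 + 0 = 3.7861
Σ x·lx·mx = 8.7141; T = 8.7141/3.7861 = 2.3016…
r ≈ ln(R0)/T = ln(3.7861)/2.3016… = 0.578439… → 0.5784

0.5784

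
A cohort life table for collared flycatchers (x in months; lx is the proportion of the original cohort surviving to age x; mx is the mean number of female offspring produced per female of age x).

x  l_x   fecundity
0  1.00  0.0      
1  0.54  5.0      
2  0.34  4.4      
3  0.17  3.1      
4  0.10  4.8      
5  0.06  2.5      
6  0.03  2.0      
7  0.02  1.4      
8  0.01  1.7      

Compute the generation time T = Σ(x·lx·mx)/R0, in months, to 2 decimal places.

1.95

lx·mx: 0, 2.7, 1.496, 0.527, 0.48, 0.15, 0.06, 0.028, 0.017 → R0 = 5.458
x·lx·mx: 0, 2.7, 2.992, 1.581, 1.92, 0.75, 0.36, 0.196, 0.136 → Σ = 10.635
T = 10.635 / 5.458 = 1.948516… → 1.95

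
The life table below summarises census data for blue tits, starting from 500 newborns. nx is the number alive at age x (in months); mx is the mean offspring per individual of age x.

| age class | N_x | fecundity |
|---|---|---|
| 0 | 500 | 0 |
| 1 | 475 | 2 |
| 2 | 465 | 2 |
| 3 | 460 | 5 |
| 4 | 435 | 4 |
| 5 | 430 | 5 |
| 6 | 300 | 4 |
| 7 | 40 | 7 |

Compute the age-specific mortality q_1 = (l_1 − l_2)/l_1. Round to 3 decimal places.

lx = nx/n0 = nx/500: 1, 0.95, 0.93, 0.92, 0.87, 0.86, 0.6, 0.08
q_1 = (l_1 − l_2) / l_1 = (0.95 − 0.93) / 0.95
     = 0.02 / 0.95 = 0.021053… → 0.021

0.021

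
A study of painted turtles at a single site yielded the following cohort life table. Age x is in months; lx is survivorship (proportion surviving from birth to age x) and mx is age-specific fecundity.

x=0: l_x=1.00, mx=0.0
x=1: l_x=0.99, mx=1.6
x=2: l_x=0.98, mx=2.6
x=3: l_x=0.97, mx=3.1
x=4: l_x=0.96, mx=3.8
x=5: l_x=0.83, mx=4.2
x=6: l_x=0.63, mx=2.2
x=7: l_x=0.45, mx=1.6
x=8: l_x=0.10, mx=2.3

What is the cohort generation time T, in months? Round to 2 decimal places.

3.79

lx·mx: 0, 1.584, 2.548, 3.007, 3.648, 3.486, 1.386, 0.72, 0.23 → R0 = 16.609
x·lx·mx: 0, 1.584, 5.096, 9.021, 14.592, 17.43, 8.316, 5.04, 1.84 → Σ = 62.919
T = 62.919 / 16.609 = 3.788247… → 3.79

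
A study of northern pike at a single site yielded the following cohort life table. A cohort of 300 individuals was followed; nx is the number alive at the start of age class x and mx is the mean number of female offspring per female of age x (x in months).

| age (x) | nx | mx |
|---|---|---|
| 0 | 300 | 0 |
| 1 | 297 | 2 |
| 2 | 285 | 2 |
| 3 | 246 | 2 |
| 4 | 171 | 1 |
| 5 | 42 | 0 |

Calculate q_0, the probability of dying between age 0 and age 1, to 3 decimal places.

lx = nx/n0 = nx/300: 1, 0.99, 0.95, 0.82, 0.57, 0.14
q_0 = (l_0 − l_1) / l_0 = (1 − 0.99) / 1
     = 0.01 / 1 = 0.01 → 0.010

0.010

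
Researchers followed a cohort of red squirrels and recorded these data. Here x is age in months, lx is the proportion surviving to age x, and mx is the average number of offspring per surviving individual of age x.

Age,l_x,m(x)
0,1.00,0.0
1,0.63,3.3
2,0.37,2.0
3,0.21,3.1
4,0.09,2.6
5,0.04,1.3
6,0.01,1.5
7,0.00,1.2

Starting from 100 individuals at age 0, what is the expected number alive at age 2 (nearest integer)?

Expected survivors = N0 · l_2 = 100 × 0.37 = 37 → 37

37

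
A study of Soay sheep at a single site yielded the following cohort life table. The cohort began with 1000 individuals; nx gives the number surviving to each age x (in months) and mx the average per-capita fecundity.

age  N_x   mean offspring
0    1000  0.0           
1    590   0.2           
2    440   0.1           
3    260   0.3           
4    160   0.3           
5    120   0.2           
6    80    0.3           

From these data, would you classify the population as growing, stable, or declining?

declining

lx = nx/n0 = nx/1000: 1, 0.59, 0.44, 0.26, 0.16, 0.12, 0.08
R0 = Σ lx·mx = 0 + 0.118 + 0.044 + 0.078 + 0.048 + 0.024 + 0.024 = 0.336
R0 < 1, so the population is declining.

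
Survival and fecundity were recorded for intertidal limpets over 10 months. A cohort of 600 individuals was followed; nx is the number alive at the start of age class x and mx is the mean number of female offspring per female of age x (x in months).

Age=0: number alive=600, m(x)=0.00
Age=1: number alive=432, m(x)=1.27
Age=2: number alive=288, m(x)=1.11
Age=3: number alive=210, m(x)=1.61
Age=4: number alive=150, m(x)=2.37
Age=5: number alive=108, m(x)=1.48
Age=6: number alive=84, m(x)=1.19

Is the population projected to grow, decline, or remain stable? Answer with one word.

growing

lx = nx/n0 = nx/600: 1, 0.72, 0.48, 0.35, 0.25, 0.18, 0.14
R0 = Σ lx·mx = 0 + 0.9144 + 0.5328 + 0.5635 + 0.5925 + 0.2664 + 0.1666 = 3.0362
R0 > 1, so the population is growing.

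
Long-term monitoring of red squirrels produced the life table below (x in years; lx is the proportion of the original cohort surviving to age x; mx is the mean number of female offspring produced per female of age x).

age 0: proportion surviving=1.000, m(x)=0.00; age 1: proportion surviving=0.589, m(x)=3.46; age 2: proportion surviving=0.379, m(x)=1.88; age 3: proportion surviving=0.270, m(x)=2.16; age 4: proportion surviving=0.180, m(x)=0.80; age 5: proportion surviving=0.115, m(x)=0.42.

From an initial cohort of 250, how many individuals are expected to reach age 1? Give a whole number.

Expected survivors = N0 · l_1 = 250 × 0.589 = 147.25 → 147

147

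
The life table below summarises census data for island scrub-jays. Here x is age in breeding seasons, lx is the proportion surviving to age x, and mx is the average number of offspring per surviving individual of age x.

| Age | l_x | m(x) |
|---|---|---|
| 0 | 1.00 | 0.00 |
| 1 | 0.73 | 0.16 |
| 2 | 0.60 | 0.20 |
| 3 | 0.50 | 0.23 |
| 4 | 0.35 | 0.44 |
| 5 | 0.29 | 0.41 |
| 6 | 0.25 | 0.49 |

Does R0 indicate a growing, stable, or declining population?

R0 = Σ lx·mx = 0 + 0.1168 + 0.12 + 0.115 + 0.154 + 0.1189 + 0.1225 = 0.7472
R0 < 1, so the population is declining.

declining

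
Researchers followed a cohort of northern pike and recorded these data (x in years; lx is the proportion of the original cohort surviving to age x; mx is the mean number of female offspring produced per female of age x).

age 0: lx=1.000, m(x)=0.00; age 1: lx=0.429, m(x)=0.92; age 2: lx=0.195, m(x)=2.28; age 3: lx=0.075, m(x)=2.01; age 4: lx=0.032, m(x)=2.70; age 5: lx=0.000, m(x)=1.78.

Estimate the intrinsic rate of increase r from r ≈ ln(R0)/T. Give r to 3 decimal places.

0.038

R0 = Σ lx·mx = 0 + 0.39468 + 0.4446 + 0.15075 + 0.0864 + 0 = 1.07643
Σ x·lx·mx = 2.08173; T = 2.08173/1.07643 = 1.93392…
r ≈ ln(R0)/T = ln(1.07643)/1.93392… = 0.03808… → 0.038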